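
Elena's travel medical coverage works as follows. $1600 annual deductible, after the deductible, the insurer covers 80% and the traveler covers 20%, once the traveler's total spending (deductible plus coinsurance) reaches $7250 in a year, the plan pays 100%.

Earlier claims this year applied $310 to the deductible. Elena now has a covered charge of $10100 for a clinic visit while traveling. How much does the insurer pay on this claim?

Remaining deductible: $1600 − $310 = $1290.
The remaining $8810 (= $10100 − $1290) moves to coinsurance.
20% of $8810 = $1762 falls to the traveler.
That puts the traveler's cost at $1290 + $1762 = $3052 before any cap.
Total out-of-pocket so far would be $310 + $3052 = $3362, below the $7250 cap — no reduction.
Insurer pays the balance: $10100 − $3052 = $7048.

$7048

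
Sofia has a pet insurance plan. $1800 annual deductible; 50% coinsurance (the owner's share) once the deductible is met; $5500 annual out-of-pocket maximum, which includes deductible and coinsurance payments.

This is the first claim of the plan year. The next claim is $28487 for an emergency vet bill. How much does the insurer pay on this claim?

Nothing has been paid toward the $1800 deductible, so the first $1800 of this charge is applied there.
The remaining $26687 (= $28487 − $1800) moves to coinsurance.
50% of $26687 = $13343.50 falls to the owner.
That puts the owner's cost at $1800 + $13343.50 = $15143.50 before any cap.
Year-to-date out-of-pocket would reach $0 + $15143.50 = $15143.50, above the $5500 maximum, so the owner pays only $5500 − $0 = $5500.
The insurer covers the remainder: $28487 − $5500 = $22987.

$22987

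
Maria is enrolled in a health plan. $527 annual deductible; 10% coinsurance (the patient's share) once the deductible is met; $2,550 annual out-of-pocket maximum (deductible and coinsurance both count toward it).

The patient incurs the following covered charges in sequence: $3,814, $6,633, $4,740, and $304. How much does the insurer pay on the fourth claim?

$273.60

Bill 1, $3,814: deductible takes $527, $3,287 remains; 10% of $3,287 = $328.70. Patient pays $855.70; OOP now $855.70. Plan pays $3,814 − $855.70 = $2,958.30.
Bill 2, $6,633: deductible met; 10% of $6,633 = $663.30. Cost to patient: $663.30. OOP to date $1,519. Insurer: $6,633 − $663.30 = $5,969.70.
Bill 3, $4,740: deductible met; 10% of $4,740 = $474. Patient owes $474 (running OOP $1,993). Insurer: $4,740 − $474 = $4,266.
Bill 4, $304: deductible already satisfied, so patient's share is 10% × $304 = $30.40. Patient pays $30.40; OOP now $2,023.40. Plan pays $304 − $30.40 = $273.60.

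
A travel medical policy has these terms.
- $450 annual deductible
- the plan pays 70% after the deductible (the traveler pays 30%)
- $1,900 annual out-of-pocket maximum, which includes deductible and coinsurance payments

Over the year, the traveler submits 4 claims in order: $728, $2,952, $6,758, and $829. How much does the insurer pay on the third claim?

$6,277

Claim 1 — $728: deductible takes $450, $278 remains; 30% of $278 = $83.40. Traveler pays $533.40; OOP now $533.40. Insurer: $728 − $533.40 = $194.60.
Claim 2 — $2,952: deductible already satisfied, so traveler's share is 30% × $2,952 = $885.60. Traveler owes $885.60 (running OOP $1,419). Insurer: $2,952 − $885.60 = $2,066.40.
Claim 3 — $6,758: deductible met; 30% of $6,758 = $2,027.40. That would push OOP to $3,446.40, over the $1,900 cap, so traveler pays $1,900 − $1,419 = $481. Plan pays $6,758 − $481 = $6,277.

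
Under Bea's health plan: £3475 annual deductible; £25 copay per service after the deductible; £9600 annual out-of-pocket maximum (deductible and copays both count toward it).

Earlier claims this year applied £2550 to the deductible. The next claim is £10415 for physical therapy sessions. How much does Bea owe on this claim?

£950

Remaining deductible: £3475 − £2550 = £925.
That leaves £10415 − £925 = £9490 for the copay.
Copay on this service: £25.
That puts the patient's cost at £925 + £25 = £950 before any cap.
Cumulative spending £2550 + £950 = £3500 stays under the £9600 maximum.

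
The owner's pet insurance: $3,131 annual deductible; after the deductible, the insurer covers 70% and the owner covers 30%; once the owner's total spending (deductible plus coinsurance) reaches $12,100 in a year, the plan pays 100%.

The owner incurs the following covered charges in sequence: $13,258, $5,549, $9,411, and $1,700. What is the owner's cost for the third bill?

$2,823.30

Claim 1 — $13,258: $3,131 to deductible, leaving $10,127; coinsurance $10,127 × 30% = $3,038.10. Owner owes $6,169.10 (running OOP $6,169.10).
Claim 2 — $5,549: deductible met; 30% of $5,549 = $1,664.70. Owner owes $1,664.70 (running OOP $7,833.80).
Claim 3 — $9,411: 30% coinsurance on $9,411 = $2,823.30. Owner owes $2,823.30 (running OOP $10,657.10).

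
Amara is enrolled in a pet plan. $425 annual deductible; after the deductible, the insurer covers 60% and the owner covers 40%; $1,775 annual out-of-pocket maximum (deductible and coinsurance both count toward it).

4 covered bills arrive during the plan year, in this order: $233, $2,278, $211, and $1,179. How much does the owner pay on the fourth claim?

$431.20

Bill 1, $233: entire amount goes to the deductible. Owner owes $233 (running OOP $233).
Bill 2, $2,278: deductible takes $192, $2,086 remains; coinsurance $2,086 × 40% = $834.40. Cost to owner: $1,026.40. OOP to date $1,259.40.
Bill 3, $211: deductible already satisfied, so owner's share is 40% × $211 = $84.40. Cost to owner: $84.40. OOP to date $1,343.80.
Bill 4, $1,179: deductible already satisfied, so owner's share is 40% × $1,179 = $471.60. OOP would hit $1,815.40 > $1,775, so the cap limits the owner to $1,775 − $1,343.80 = $431.20.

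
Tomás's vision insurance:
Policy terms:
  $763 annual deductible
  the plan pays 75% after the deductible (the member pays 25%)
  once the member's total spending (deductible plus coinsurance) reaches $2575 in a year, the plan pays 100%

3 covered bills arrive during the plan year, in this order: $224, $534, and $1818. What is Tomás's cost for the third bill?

$458.25

#1 ($224): all of it applies to the deductible. Member owes $224 (running OOP $224).
#2 ($534): entire amount goes to the deductible. Cost to member: $534. OOP to date $758.
#3 ($1818): $5 to deductible, leaving $1813; coinsurance $1813 × 25% = $453.25. Member pays $458.25; OOP now $1216.25.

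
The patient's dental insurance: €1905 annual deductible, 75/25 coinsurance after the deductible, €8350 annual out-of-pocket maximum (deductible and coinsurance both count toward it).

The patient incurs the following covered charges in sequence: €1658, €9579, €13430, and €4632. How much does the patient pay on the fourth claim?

€754.50

Claim 1 (€1658): all of it applies to the deductible. Patient pays €1658; OOP now €1658.
Claim 2 (€9579): €247 finishes the deductible; €9332 goes to coinsurance; coinsurance €9332 × 25% = €2333. Cost to patient: €2580. OOP to date €4238.
Claim 3 (€13430): 25% coinsurance on €13430 = €3357.50. Patient pays €3357.50; OOP now €7595.50.
Claim 4 (€4632): deductible already satisfied, so patient's share is 25% × €4632 = €1158. That would push OOP to €8753.50, over the €8350 cap, so patient pays €8350 − €7595.50 = €754.50.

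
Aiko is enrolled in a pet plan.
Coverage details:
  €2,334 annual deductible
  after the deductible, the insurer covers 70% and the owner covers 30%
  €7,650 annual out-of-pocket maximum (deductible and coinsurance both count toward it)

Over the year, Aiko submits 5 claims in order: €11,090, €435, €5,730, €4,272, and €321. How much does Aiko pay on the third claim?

Claim 1 (€11,090): €2,334 finishes the deductible; €8,756 goes to coinsurance; 30% of €8,756 = €2,626.80. Owner owes €4,960.80 (running OOP €4,960.80).
Claim 2 (€435): 30% coinsurance on €435 = €130.50. Cost to owner: €130.50. OOP to date €5,091.30.
Claim 3 (€5,730): deductible already satisfied, so owner's share is 30% × €5,730 = €1,719. Owner owes €1,719 (running OOP €6,810.30).

€1,719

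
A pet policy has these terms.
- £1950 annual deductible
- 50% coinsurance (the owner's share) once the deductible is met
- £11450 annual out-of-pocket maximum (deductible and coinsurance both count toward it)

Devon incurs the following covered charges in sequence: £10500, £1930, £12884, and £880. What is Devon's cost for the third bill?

£4260

Claim 1 — £10500: deductible takes £1950, £8550 remains; owner's 50% is £4275. Cost to owner: £6225. OOP to date £6225.
Claim 2 — £1930: 50% coinsurance on £1930 = £965. Owner pays £965; OOP now £7190.
Claim 3 — £12884: deductible already satisfied, so owner's share is 50% × £12884 = £6442. That would push OOP to £13632, over the £11450 cap, so owner pays £11450 − £7190 = £4260.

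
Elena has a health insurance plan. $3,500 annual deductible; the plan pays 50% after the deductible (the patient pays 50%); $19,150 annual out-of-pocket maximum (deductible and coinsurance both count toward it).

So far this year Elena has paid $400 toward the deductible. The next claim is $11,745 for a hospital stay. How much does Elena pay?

$7,422.50

Remaining deductible: $3,500 − $400 = $3,100.
After the $3,100 deductible portion, $11,745 − $3,100 = $8,645 is subject to coinsurance.
Patient's 50% share of $8,645 is $4,322.50.
That puts the patient's cost at $3,100 + $4,322.50 = $7,422.50 before any cap.
Year-to-date out-of-pocket becomes $400 + $7,422.50 = $7,822.50, still under the $19,150 maximum, so no cap applies.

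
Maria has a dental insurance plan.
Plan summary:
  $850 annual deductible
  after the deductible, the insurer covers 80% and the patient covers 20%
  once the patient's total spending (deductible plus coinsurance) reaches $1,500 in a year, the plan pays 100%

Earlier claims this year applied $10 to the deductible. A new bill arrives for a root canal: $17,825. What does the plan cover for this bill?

$10 of the $850 deductible is already met, leaving $840.
That leaves $17,825 − $840 = $16,985 for coinsurance.
Coinsurance: $16,985 × 20% = $3,397.
Patient responsibility before any cap: $840 + $3,397 = $4,237.
Adding $4,237 to the $10 already spent would give $4,247, which exceeds the $1,500 cap; the patient pays just $1,500 − $10 = $1,490.
Insurer pays the balance: $17,825 − $1,490 = $16,335.

$16,335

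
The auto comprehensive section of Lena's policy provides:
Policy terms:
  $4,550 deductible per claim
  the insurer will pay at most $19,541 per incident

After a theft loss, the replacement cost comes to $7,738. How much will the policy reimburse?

$3,188

Subtract the deductible: $7,738 − $4,550 = $3,188.
That's under the $19,541 cap, so the insurer reimburses the full $3,188.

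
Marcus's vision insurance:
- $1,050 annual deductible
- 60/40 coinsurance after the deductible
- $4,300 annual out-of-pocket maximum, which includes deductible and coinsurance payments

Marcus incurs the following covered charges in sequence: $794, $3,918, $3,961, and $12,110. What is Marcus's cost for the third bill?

$1,584.40

Claim 1 ($794): fully absorbed by the deductible. Member owes $794 (running OOP $794).
Claim 2 ($3,918): deductible takes $256, $3,662 remains; 40% of $3,662 = $1,464.80. Member pays $1,720.80; OOP now $2,514.80.
Claim 3 ($3,961): deductible already satisfied, so member's share is 40% × $3,961 = $1,584.40. Member owes $1,584.40 (running OOP $4,099.20).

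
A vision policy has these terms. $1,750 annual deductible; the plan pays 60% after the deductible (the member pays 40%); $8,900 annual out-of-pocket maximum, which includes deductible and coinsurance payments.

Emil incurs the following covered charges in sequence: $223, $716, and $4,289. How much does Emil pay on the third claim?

Claim 1 ($223): all of it applies to the deductible. Member pays $223; OOP now $223.
Claim 2 ($716): entire amount goes to the deductible. Cost to member: $716. OOP to date $939.
Claim 3 ($4,289): $811 to deductible, leaving $3,478; 40% of $3,478 = $1,391.20. Member pays $2,202.20; OOP now $3,141.20.

$2,202.20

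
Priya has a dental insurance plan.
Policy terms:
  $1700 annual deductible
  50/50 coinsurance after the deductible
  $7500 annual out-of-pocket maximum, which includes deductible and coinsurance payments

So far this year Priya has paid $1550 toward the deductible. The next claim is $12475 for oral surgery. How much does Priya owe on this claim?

$1550 of the $1700 deductible is already met, leaving $150.
After the $150 deductible portion, $12475 − $150 = $12325 is subject to coinsurance.
Coinsurance: $12325 × 50% = $6162.50.
That puts the patient's cost at $150 + $6162.50 = $6312.50 before any cap.
That would bring total out-of-pocket to $7862.50, past the $7500 cap. The patient is capped at $7500 − $1550 = $5950 on this claim.

$5950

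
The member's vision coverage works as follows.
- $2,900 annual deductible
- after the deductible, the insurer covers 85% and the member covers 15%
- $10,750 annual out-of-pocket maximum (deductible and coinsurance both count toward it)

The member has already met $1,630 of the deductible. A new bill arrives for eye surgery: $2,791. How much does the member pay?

$1,630 of the $2,900 deductible is already met, leaving $1,270.
The remaining $1,521 (= $2,791 − $1,270) moves to coinsurance.
15% of $1,521 = $228.15 falls to the member.
So the member owes $1,270 + $228.15 = $1,498.15 before any cap.
Cumulative spending $1,630 + $1,498.15 = $3,128.15 stays under the $10,750 maximum.

$1,498.15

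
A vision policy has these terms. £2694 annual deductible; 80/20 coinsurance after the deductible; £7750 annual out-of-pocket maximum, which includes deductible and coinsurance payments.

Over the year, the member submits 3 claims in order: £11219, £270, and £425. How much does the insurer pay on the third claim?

#1 (£11219): deductible takes £2694, £8525 remains; member's 20% is £1705. Member owes £4399 (running OOP £4399). Plan pays £11219 − £4399 = £6820.
#2 (£270): deductible met; 20% of £270 = £54. Member owes £54 (running OOP £4453). Plan pays £270 − £54 = £216.
#3 (£425): deductible already satisfied, so member's share is 20% × £425 = £85. Member owes £85 (running OOP £4538). Plan pays £425 − £85 = £340.

£340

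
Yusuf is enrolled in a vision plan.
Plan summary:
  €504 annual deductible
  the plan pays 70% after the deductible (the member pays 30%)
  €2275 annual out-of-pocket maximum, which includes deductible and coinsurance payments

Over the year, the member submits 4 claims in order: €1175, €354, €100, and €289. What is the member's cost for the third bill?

€30

Bill 1, €1175: €504 to deductible, leaving €671; coinsurance €671 × 30% = €201.30. Member owes €705.30 (running OOP €705.30).
Bill 2, €354: deductible already satisfied, so member's share is 30% × €354 = €106.20. Member owes €106.20 (running OOP €811.50).
Bill 3, €100: 30% coinsurance on €100 = €30. Member pays €30; OOP now €841.50.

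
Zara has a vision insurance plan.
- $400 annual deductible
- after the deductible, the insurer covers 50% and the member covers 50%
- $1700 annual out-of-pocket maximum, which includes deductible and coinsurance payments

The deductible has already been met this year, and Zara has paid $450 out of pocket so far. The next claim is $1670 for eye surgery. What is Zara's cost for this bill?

$835

The deductible is already satisfied, so the full bill goes to coinsurance.
50% of $1670 = $835 falls to the member.
Total out-of-pocket so far would be $450 + $835 = $1285, below the $1700 cap — no reduction.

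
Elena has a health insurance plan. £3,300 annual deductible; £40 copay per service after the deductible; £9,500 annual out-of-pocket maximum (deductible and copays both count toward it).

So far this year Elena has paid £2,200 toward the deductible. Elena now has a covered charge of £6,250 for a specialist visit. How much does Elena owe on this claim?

£1,140

Remaining deductible: £3,300 − £2,200 = £1,100.
The remaining £5,150 (= £6,250 − £1,100) moves to the copay.
Copay on this service: £40.
That puts the patient's cost at £1,100 + £40 = £1,140 before any cap.
Cumulative spending £2,200 + £1,140 = £3,340 stays under the £9,500 maximum.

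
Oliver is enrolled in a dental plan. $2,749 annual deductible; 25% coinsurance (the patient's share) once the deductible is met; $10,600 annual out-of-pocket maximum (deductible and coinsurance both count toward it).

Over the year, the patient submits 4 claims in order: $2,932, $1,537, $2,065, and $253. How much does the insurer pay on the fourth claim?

Claim 1 — $2,932: $2,749 finishes the deductible; $183 goes to coinsurance; patient's 25% is $45.75. Patient pays $2,794.75; OOP now $2,794.75. Insurer: $2,932 − $2,794.75 = $137.25.
Claim 2 — $1,537: 25% coinsurance on $1,537 = $384.25. Patient pays $384.25; OOP now $3,179. Insurer: $1,537 − $384.25 = $1,152.75.
Claim 3 — $2,065: deductible already satisfied, so patient's share is 25% × $2,065 = $516.25. Cost to patient: $516.25. OOP to date $3,695.25. Plan pays $2,065 − $516.25 = $1,548.75.
Claim 4 — $253: deductible met; 25% of $253 = $63.25. Cost to patient: $63.25. OOP to date $3,758.50. Insurer: $253 − $63.25 = $189.75.

$189.75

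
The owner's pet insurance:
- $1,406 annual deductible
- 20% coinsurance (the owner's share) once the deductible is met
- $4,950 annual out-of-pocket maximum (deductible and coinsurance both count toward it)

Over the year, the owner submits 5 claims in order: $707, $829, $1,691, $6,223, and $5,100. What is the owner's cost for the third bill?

$338.20

Bill 1, $707: entire amount goes to the deductible. Owner owes $707 (running OOP $707).
Bill 2, $829: $699 finishes the deductible; $130 goes to coinsurance; 20% of $130 = $26. Owner owes $725 (running OOP $1,432).
Bill 3, $1,691: deductible already satisfied, so owner's share is 20% × $1,691 = $338.20. Owner pays $338.20; OOP now $1,770.20.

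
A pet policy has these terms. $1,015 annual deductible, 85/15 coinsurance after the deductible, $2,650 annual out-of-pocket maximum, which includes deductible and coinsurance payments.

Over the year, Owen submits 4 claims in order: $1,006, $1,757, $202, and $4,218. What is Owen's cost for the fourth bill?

$632.70

#1 ($1,006): all of it applies to the deductible. Owner owes $1,006 (running OOP $1,006).
#2 ($1,757): deductible takes $9, $1,748 remains; coinsurance $1,748 × 15% = $262.20. Cost to owner: $271.20. OOP to date $1,277.20.
#3 ($202): deductible already satisfied, so owner's share is 15% × $202 = $30.30. Owner pays $30.30; OOP now $1,307.50.
#4 ($4,218): 15% coinsurance on $4,218 = $632.70. Cost to owner: $632.70. OOP to date $1,940.20.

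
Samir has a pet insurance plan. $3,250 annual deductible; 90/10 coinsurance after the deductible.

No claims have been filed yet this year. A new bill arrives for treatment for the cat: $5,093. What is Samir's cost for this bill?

Deductible not yet touched, so the first $3,250 of the bill goes to the deductible.
After the $3,250 deductible portion, $5,093 − $3,250 = $1,843 is subject to coinsurance.
Owner's 10% share of $1,843 is $184.30.
So the owner owes $3,250 + $184.30 = $3,434.30.

$3,434.30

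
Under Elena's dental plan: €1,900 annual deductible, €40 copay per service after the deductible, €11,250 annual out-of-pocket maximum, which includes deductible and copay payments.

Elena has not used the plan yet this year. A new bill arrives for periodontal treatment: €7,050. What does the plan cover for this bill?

€5,110

Deductible not yet touched, so the first €1,900 of the bill goes to the deductible.
The remaining €5,150 (= €7,050 − €1,900) moves to the copay.
Copay on this service: €40.
That puts the patient's cost at €1,900 + €40 = €1,940 before any cap.
Total out-of-pocket so far would be €0 + €1,940 = €1,940, below the €11,250 cap — no reduction.
The plan picks up €7,050 − €1,940 = €5,110.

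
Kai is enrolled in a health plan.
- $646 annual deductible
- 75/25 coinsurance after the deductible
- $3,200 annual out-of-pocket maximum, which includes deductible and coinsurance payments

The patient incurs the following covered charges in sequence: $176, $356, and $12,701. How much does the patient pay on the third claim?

$2,668

Claim 1 ($176): entire amount goes to the deductible. Patient pays $176; OOP now $176.
Claim 2 ($356): entire amount goes to the deductible. Patient owes $356 (running OOP $532).
Claim 3 ($12,701): deductible takes $114, $12,587 remains; coinsurance $12,587 × 25% = $3,146.75. Claim cost before the cap: $114 + $3,146.75 = $3,260.75. That would push OOP to $3,792.75, over the $3,200 cap, so patient pays $3,200 − $532 = $2,668.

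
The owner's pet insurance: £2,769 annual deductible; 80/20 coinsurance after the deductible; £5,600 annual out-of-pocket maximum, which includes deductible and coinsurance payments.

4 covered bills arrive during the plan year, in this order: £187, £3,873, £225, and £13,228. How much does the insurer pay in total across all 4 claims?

£11,913

#1 (£187): all of it applies to the deductible. Owner owes £187 (running OOP £187). Plan pays £187 − £187 = £0.
#2 (£3,873): £2,582 finishes the deductible; £1,291 goes to coinsurance; coinsurance £1,291 × 20% = £258.20. Owner pays £2,840.20; OOP now £3,027.20. Plan pays £3,873 − £2,840.20 = £1,032.80.
#3 (£225): deductible already satisfied, so owner's share is 20% × £225 = £45. Cost to owner: £45. OOP to date £3,072.20. Plan pays £225 − £45 = £180.
#4 (£13,228): 20% coinsurance on £13,228 = £2,645.60. That would push OOP to £5,717.80, over the £5,600 cap, so owner pays £5,600 − £3,072.20 = £2,527.80. Insurer: £13,228 − £2,527.80 = £10,700.20.
Insurer total: £0 + £1,032.80 + £180 + £10,700.20 = £11,913.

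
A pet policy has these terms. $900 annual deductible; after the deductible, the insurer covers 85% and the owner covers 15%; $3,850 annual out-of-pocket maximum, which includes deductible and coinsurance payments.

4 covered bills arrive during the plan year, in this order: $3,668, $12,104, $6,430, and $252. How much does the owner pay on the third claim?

$719.20

Bill 1, $3,668: deductible takes $900, $2,768 remains; coinsurance $2,768 × 15% = $415.20. Owner pays $1,315.20; OOP now $1,315.20.
Bill 2, $12,104: deductible already satisfied, so owner's share is 15% × $12,104 = $1,815.60. Owner owes $1,815.60 (running OOP $3,130.80).
Bill 3, $6,430: deductible met; 15% of $6,430 = $964.50. Adding that to $3,130.80 gives $4,095.30, past the $3,850 cap; owner pays only $3,850 − $3,130.80 = $719.20.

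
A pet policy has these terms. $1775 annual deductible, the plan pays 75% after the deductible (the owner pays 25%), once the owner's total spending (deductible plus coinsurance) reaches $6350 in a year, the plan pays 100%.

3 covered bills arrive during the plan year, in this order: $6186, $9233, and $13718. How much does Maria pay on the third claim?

$1164

#1 ($6186): $1775 to deductible, leaving $4411; 25% of $4411 = $1102.75. Cost to owner: $2877.75. OOP to date $2877.75.
#2 ($9233): 25% coinsurance on $9233 = $2308.25. Owner pays $2308.25; OOP now $5186.
#3 ($13718): deductible met; 25% of $13718 = $3429.50. Adding that to $5186 gives $8615.50, past the $6350 cap; owner pays only $6350 − $5186 = $1164.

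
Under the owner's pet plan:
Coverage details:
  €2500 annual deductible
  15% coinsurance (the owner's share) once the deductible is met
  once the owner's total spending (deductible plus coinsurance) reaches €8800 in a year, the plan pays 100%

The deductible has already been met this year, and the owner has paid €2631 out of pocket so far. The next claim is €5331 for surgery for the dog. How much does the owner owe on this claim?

With the deductible met, the entire €5331 is subject to coinsurance.
Coinsurance: €5331 × 15% = €799.65.
Cumulative spending €2631 + €799.65 = €3430.65 stays under the €8800 maximum.

€799.65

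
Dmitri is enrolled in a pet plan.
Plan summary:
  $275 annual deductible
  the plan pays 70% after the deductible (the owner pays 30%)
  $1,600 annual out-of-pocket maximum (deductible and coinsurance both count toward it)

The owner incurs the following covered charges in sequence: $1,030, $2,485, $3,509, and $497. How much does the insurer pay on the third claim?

#1 ($1,030): deductible takes $275, $755 remains; coinsurance $755 × 30% = $226.50. Cost to owner: $501.50. OOP to date $501.50. Insurer: $1,030 − $501.50 = $528.50.
#2 ($2,485): 30% coinsurance on $2,485 = $745.50. Owner owes $745.50 (running OOP $1,247). Plan pays $2,485 − $745.50 = $1,739.50.
#3 ($3,509): 30% coinsurance on $3,509 = $1,052.70. Adding that to $1,247 gives $2,299.70, past the $1,600 cap; owner pays only $1,600 − $1,247 = $353. Plan pays $3,509 − $353 = $3,156.

$3,156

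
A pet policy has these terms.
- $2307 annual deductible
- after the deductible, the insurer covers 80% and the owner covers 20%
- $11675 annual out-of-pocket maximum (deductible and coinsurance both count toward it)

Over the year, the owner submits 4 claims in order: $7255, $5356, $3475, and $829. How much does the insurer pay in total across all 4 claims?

Claim 1 ($7255): deductible takes $2307, $4948 remains; 20% of $4948 = $989.60. Owner owes $3296.60 (running OOP $3296.60). Insurer: $7255 − $3296.60 = $3958.40.
Claim 2 ($5356): 20% coinsurance on $5356 = $1071.20. Owner owes $1071.20 (running OOP $4367.80). Insurer: $5356 − $1071.20 = $4284.80.
Claim 3 ($3475): 20% coinsurance on $3475 = $695. Owner pays $695; OOP now $5062.80. Insurer: $3475 − $695 = $2780.
Claim 4 ($829): deductible met; 20% of $829 = $165.80. Cost to owner: $165.80. OOP to date $5228.60. Plan pays $829 − $165.80 = $663.20.
Insurer total = bills − owner's total = $16915 − $5228.60 = $11686.40.

$11686.40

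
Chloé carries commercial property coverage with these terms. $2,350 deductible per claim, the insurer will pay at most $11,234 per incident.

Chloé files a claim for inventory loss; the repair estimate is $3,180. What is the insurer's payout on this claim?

$830

After the deductible, $3,180 − $2,350 = $830 remains.
$830 ≤ $11,234, so the limit doesn't bind; insurer pays $830.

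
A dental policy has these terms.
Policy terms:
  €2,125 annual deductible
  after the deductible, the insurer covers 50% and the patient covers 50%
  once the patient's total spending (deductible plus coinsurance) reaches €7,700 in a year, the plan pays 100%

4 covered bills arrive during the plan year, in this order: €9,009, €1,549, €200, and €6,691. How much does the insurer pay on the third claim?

Claim 1 — €9,009: €2,125 to deductible, leaving €6,884; coinsurance €6,884 × 50% = €3,442. Patient owes €5,567 (running OOP €5,567). Insurer: €9,009 − €5,567 = €3,442.
Claim 2 — €1,549: deductible met; 50% of €1,549 = €774.50. Patient pays €774.50; OOP now €6,341.50. Insurer: €1,549 − €774.50 = €774.50.
Claim 3 — €200: deductible already satisfied, so patient's share is 50% × €200 = €100. Patient owes €100 (running OOP €6,441.50). Insurer: €200 − €100 = €100.

€100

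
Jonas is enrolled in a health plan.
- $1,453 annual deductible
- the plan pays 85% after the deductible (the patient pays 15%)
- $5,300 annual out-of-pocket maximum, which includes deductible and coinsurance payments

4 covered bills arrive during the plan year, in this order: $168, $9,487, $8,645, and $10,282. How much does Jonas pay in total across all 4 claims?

$5,300

Claim 1 ($168): entire amount goes to the deductible. Cost to patient: $168. OOP to date $168.
Claim 2 ($9,487): deductible takes $1,285, $8,202 remains; 15% of $8,202 = $1,230.30. Patient pays $2,515.30; OOP now $2,683.30.
Claim 3 ($8,645): deductible met; 15% of $8,645 = $1,296.75. Cost to patient: $1,296.75. OOP to date $3,980.05.
Claim 4 ($10,282): deductible met; 15% of $10,282 = $1,542.30. OOP would hit $5,522.35 > $5,300, so the cap limits the patient to $5,300 − $3,980.05 = $1,319.95.
Summing the patient's payments: $168 + $2,515.30 + $1,296.75 + $1,319.95 = $5,300.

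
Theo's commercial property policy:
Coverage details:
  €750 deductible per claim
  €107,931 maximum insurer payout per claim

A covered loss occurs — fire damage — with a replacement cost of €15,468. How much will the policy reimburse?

Subtract the deductible: €15,468 − €750 = €14,718.
€14,718 is within the €107,931 limit, so the insurer pays €14,718.

€14,718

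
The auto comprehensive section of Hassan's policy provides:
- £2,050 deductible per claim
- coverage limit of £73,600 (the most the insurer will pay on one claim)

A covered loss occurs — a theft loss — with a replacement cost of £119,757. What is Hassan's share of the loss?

£46,157

Less the £2,050 deductible: £119,757 − £2,050 = £117,707.
Since £117,707 > £73,600, the payout is capped at £73,600.
Policyholder's share is the uncovered remainder: £119,757 − £73,600 = £46,157.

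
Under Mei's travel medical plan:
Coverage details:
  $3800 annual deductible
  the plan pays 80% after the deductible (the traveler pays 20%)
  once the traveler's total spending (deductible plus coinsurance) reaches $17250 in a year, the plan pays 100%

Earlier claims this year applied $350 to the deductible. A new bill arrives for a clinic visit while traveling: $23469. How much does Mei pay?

$350 of the $3800 deductible is already met, leaving $3450.
After the $3450 deductible portion, $23469 − $3450 = $20019 is subject to coinsurance.
Coinsurance: $20019 × 20% = $4003.80.
That puts the traveler's cost at $3450 + $4003.80 = $7453.80 before any cap.
Year-to-date out-of-pocket becomes $350 + $7453.80 = $7803.80, still under the $17250 maximum, so no cap applies.

$7453.80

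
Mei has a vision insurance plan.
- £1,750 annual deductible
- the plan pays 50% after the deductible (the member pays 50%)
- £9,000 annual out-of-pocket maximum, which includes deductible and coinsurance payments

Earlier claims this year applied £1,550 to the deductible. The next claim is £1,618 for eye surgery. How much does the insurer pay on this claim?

£1,550 of the £1,750 deductible is already met, leaving £200.
After the £200 deductible portion, £1,618 − £200 = £1,418 is subject to coinsurance.
50% of £1,418 = £709 falls to the member.
That puts the member's cost at £200 + £709 = £909 before any cap.
Cumulative spending £1,550 + £909 = £2,459 stays under the £9,000 maximum.
The plan picks up £1,618 − £909 = £709.

£709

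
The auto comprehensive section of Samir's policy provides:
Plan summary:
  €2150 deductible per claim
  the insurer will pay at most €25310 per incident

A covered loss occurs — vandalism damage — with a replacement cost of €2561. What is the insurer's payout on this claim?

€411

After the deductible, €2561 − €2150 = €411 remains.
€411 is within the €25310 limit, so the insurer pays €411.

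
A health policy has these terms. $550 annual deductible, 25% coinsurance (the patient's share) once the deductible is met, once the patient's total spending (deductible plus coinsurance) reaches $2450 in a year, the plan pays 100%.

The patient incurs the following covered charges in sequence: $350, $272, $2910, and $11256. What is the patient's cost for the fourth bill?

$1154.50

Claim 1 ($350): all of it applies to the deductible. Cost to patient: $350. OOP to date $350.
Claim 2 ($272): deductible takes $200, $72 remains; 25% of $72 = $18. Cost to patient: $218. OOP to date $568.
Claim 3 ($2910): 25% coinsurance on $2910 = $727.50. Patient owes $727.50 (running OOP $1295.50).
Claim 4 ($11256): deductible already satisfied, so patient's share is 25% × $11256 = $2814. Adding that to $1295.50 gives $4109.50, past the $2450 cap; patient pays only $2450 − $1295.50 = $1154.50.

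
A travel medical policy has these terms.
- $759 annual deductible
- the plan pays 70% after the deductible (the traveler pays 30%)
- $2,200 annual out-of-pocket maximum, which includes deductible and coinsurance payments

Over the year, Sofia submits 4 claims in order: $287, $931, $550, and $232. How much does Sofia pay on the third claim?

Claim 1 ($287): fully absorbed by the deductible. Cost to traveler: $287. OOP to date $287.
Claim 2 ($931): deductible takes $472, $459 remains; traveler's 30% is $137.70. Cost to traveler: $609.70. OOP to date $896.70.
Claim 3 ($550): deductible already satisfied, so traveler's share is 30% × $550 = $165. Traveler owes $165 (running OOP $1,061.70).

$165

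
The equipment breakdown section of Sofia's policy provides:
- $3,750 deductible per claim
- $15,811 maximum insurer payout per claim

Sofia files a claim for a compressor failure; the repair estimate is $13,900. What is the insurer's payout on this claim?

$10,150

Less the $3,750 deductible: $13,900 − $3,750 = $10,150.
$10,150 ≤ $15,811, so the limit doesn't bind; insurer pays $10,150.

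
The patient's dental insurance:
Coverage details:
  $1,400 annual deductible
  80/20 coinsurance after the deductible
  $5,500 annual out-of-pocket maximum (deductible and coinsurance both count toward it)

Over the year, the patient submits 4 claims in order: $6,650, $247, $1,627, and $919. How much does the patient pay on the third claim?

Bill 1, $6,650: deductible takes $1,400, $5,250 remains; patient's 20% is $1,050. Patient pays $2,450; OOP now $2,450.
Bill 2, $247: 20% coinsurance on $247 = $49.40. Cost to patient: $49.40. OOP to date $2,499.40.
Bill 3, $1,627: 20% coinsurance on $1,627 = $325.40. Patient owes $325.40 (running OOP $2,824.80).

$325.40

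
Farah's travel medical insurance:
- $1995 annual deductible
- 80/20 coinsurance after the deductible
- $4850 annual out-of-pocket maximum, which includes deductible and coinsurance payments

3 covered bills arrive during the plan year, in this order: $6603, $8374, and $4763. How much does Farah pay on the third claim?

Claim 1 ($6603): $1995 to deductible, leaving $4608; traveler's 20% is $921.60. Cost to traveler: $2916.60. OOP to date $2916.60.
Claim 2 ($8374): deductible met; 20% of $8374 = $1674.80. Cost to traveler: $1674.80. OOP to date $4591.40.
Claim 3 ($4763): 20% coinsurance on $4763 = $952.60. OOP would hit $5544 > $4850, so the cap limits the traveler to $4850 − $4591.40 = $258.60.

$258.60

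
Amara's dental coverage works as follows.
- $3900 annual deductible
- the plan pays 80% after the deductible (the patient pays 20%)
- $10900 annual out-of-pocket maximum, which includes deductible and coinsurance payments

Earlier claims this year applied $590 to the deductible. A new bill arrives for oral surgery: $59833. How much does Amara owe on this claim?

$590 of the $3900 deductible is already met, leaving $3310.
The remaining $56523 (= $59833 − $3310) moves to coinsurance.
Patient's 20% share of $56523 is $11304.60.
So the patient owes $3310 + $11304.60 = $14614.60 before any cap.
Adding $14614.60 to the $590 already spent would give $15204.60, which exceeds the $10900 cap; the patient pays just $10900 − $590 = $10310.

$10310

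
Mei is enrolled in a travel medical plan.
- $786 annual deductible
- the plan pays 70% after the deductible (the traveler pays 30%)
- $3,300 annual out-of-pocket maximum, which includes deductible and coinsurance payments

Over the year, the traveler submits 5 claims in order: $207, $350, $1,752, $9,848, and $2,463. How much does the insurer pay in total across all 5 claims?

Claim 1 ($207): fully absorbed by the deductible. Traveler owes $207 (running OOP $207). Plan pays $207 − $207 = $0.
Claim 2 ($350): all of it applies to the deductible. Traveler owes $350 (running OOP $557). Insurer: $350 − $350 = $0.
Claim 3 ($1,752): $229 to deductible, leaving $1,523; traveler's 30% is $456.90. Traveler owes $685.90 (running OOP $1,242.90). Insurer: $1,752 − $685.90 = $1,066.10.
Claim 4 ($9,848): deductible already satisfied, so traveler's share is 30% × $9,848 = $2,954.40. Adding that to $1,242.90 gives $4,197.30, past the $3,300 cap; traveler pays only $3,300 − $1,242.90 = $2,057.10. Plan pays $9,848 − $2,057.10 = $7,790.90.
Claim 5 ($2,463): deductible met; 30% of $2,463 = $738.90. OOP would hit $4,038.90 > $3,300, so the cap limits the traveler to $3,300 − $3,300 = $0. Plan pays $2,463 − $0 = $2,463.
Insurer total: $0 + $0 + $1,066.10 + $7,790.90 + $2,463 = $11,320.

$11,320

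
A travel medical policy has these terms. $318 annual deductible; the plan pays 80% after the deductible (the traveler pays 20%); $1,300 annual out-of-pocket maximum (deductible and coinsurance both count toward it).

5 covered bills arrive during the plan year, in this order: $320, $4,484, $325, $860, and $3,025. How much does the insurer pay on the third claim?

Bill 1, $320: deductible takes $318, $2 remains; 20% of $2 = $0.40. Cost to traveler: $318.40. OOP to date $318.40. Insurer: $320 − $318.40 = $1.60.
Bill 2, $4,484: deductible already satisfied, so traveler's share is 20% × $4,484 = $896.80. Traveler owes $896.80 (running OOP $1,215.20). Insurer: $4,484 − $896.80 = $3,587.20.
Bill 3, $325: deductible met; 20% of $325 = $65. Traveler pays $65; OOP now $1,280.20. Plan pays $325 − $65 = $260.

$260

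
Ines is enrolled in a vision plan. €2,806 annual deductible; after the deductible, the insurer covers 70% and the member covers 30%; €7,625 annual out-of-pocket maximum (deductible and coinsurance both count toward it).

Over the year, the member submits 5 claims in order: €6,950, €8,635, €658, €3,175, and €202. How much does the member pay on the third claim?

Claim 1 (€6,950): €2,806 to deductible, leaving €4,144; member's 30% is €1,243.20. Member owes €4,049.20 (running OOP €4,049.20).
Claim 2 (€8,635): deductible met; 30% of €8,635 = €2,590.50. Cost to member: €2,590.50. OOP to date €6,639.70.
Claim 3 (€658): deductible met; 30% of €658 = €197.40. Member owes €197.40 (running OOP €6,837.10).

€197.40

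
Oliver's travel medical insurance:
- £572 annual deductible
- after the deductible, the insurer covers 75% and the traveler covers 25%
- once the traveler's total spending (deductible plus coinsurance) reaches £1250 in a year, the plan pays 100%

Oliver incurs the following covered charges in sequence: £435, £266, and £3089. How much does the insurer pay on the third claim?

£2443.25

Bill 1, £435: entire amount goes to the deductible. Traveler pays £435; OOP now £435. Plan pays £435 − £435 = £0.
Bill 2, £266: £137 finishes the deductible; £129 goes to coinsurance; coinsurance £129 × 25% = £32.25. Traveler pays £169.25; OOP now £604.25. Plan pays £266 − £169.25 = £96.75.
Bill 3, £3089: deductible already satisfied, so traveler's share is 25% × £3089 = £772.25. Adding that to £604.25 gives £1376.50, past the £1250 cap; traveler pays only £1250 − £604.25 = £645.75. Insurer: £3089 − £645.75 = £2443.25.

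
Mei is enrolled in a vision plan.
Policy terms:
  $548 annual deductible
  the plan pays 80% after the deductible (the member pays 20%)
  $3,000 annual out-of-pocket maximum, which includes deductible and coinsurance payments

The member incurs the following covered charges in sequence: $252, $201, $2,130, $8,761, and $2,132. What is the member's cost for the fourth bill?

#1 ($252): all of it applies to the deductible. Cost to member: $252. OOP to date $252.
#2 ($201): all of it applies to the deductible. Member pays $201; OOP now $453.
#3 ($2,130): $95 finishes the deductible; $2,035 goes to coinsurance; 20% of $2,035 = $407. Member owes $502 (running OOP $955).
#4 ($8,761): 20% coinsurance on $8,761 = $1,752.20. Cost to member: $1,752.20. OOP to date $2,707.20.

$1,752.20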